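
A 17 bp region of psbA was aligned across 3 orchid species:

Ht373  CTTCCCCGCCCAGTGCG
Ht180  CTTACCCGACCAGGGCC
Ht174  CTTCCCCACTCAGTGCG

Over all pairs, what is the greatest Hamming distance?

6

Pairwise Hamming distances:
  Ht373 vs Ht180: 4
  Ht373 vs Ht174: 2
  Ht180 vs Ht174: 6
The largest is 6, between Ht180 and Ht174.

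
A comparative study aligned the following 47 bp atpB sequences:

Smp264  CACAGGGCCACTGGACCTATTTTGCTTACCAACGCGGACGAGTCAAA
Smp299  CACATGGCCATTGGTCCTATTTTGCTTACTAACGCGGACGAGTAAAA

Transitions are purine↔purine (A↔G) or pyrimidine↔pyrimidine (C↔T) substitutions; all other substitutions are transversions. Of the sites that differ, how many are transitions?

2

Mismatches occur at site 5 (G↔T, transversion), site 11 (C↔T, transition), site 15 (A↔T, transversion), site 30 (C↔T, transition), site 44 (C↔A, transversion).
Of the 5 differences, 2 transitions and 3 transversions, so the answer is 2.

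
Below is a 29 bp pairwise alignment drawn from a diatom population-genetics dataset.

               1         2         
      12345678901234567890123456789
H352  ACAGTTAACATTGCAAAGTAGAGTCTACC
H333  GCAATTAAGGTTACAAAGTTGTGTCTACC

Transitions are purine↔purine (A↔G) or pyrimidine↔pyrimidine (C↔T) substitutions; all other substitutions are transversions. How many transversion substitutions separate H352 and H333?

3

The sequences differ at positions 1 (A/G, transition), 4 (G/A, transition), 9 (C/G, transversion), 10 (A/G, transition), 13 (G/A, transition), 20 (A/T, transversion), 22 (A/T, transversion).
Of the 7 differences, 4 transitions and 3 transversions, so the answer is 3.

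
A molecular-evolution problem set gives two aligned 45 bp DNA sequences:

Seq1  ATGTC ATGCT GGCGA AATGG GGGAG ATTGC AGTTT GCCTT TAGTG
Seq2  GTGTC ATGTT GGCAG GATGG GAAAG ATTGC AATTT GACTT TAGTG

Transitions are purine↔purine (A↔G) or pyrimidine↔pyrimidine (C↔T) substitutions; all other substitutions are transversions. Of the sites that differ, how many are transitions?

8

Differing sites — 1:A/G (Ti); 9:C/T (Ti); 14:G/A (Ti); 15:A/G (Ti); 16:A/G (Ti); 22:G/A (Ti); 23:G/A (Ti); 32:G/A (Ti); 37:C/A (Tv).
Of the 9 differences, 8 transitions and 1 transversion, so the answer is 8.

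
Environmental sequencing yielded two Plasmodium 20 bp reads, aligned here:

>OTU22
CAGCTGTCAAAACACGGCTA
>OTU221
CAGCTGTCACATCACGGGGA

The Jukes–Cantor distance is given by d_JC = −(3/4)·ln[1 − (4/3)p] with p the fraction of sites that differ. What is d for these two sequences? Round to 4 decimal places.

Mismatches occur at site 10 (A/C), site 12 (A/T), site 18 (C/G), site 19 (T/G).
p = 4/20 = 0.200000.
d = −0.75 · ln(1 − (4/3)·0.200000) = −0.75 · ln(0.733333) = −0.75 · (-0.310155) = 0.2326.

0.2326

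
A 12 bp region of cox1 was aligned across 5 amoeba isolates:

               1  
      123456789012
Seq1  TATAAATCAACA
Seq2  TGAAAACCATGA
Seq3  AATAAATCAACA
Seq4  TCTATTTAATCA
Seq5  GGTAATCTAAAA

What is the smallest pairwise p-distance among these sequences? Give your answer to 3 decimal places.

0.083

Pairwise Hamming distances:
  Seq1 vs Seq2: 5
  Seq1 vs Seq3: 1
  Seq1 vs Seq4: 5
  Seq1 vs Seq5: 6
  Seq2 vs Seq3: 6
  Seq2 vs Seq4: 7
  Seq2 vs Seq5: 6
  Seq3 vs Seq4: 6
  Seq3 vs Seq5: 6
  Seq4 vs Seq5: 7
The smallest is 1 mismatch, between Seq1 and Seq3; p = 1/12 = 0.083.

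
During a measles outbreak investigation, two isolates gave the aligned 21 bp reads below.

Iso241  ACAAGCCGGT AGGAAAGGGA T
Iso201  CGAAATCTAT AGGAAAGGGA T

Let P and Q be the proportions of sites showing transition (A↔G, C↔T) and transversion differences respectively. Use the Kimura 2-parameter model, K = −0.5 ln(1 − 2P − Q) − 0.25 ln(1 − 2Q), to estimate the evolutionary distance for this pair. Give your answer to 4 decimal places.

Mismatches occur at site 1 (A↔C, transversion), site 2 (C↔G, transversion), site 5 (G↔A, transition), site 6 (C↔T, transition), site 8 (G↔T, transversion), site 9 (G↔A, transition).
Of the 6 differences, 3 transitions and 3 transversions over 21 sites: P = 3/21 = 0.142857, Q = 3/21 = 0.142857.
d = −0.5·ln(0.571429) − 0.25·ln(0.714286) = −0.5·(-0.559615) − 0.25·(-0.336472) = 0.3639.

0.3639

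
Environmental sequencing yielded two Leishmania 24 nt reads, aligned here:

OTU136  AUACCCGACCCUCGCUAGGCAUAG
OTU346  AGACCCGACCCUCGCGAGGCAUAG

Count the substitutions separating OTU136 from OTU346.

2

Mismatches occur at site 2 (U→G), site 16 (U→G).
That gives 2 mismatches out of 24 aligned sites, so the Hamming distance is 2.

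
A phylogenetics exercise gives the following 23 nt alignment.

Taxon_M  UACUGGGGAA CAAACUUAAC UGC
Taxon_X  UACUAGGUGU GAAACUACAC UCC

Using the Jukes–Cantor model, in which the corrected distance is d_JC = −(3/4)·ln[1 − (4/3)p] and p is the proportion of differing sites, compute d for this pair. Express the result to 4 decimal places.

The sequences differ at positions 5 (G/A), 8 (G/U), 9 (A/G), 10 (A/U), 11 (C/G), 17 (U/A), 18 (A/C), 22 (G/C).
p = 8/23 = 0.347826.
d = −0.75 · ln(1 − (4/3)·0.347826) = −0.75 · ln(0.536232) = −0.75 · (-0.623188) = 0.4674.

0.4674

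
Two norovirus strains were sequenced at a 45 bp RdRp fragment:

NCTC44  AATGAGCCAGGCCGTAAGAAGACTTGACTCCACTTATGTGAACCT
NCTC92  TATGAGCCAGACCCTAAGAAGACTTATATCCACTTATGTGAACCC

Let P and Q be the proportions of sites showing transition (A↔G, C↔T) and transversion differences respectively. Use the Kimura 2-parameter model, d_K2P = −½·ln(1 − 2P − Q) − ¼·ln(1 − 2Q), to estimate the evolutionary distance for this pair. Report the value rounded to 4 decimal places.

The sequences differ at positions 1 (A/T, transversion), 11 (G/A, transition), 14 (G/C, transversion), 26 (G/A, transition), 27 (A/T, transversion), 28 (C/A, transversion), 45 (T/C, transition).
Of the 7 differences, 3 transitions and 4 transversions over 45 sites: P = 3/45 = 0.066667, Q = 4/45 = 0.088889.
d = −0.5·ln(0.777777) − 0.25·ln(0.822222) = −0.5·(-0.251315) − 0.25·(-0.195745) = 0.1746.

0.1746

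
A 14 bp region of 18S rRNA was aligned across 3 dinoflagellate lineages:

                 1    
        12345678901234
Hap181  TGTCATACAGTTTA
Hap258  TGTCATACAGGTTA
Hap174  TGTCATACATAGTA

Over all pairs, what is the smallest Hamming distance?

Pairwise Hamming distances:
  Hap181 vs Hap258: 1
  Hap181 vs Hap174: 3
  Hap258 vs Hap174: 3
The smallest is 1, between Hap181 and Hap258.

1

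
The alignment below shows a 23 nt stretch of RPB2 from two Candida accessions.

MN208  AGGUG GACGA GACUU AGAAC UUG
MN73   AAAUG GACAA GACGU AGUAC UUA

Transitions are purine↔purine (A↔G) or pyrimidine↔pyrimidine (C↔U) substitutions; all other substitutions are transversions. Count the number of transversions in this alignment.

2

The sequences differ at positions 2 (G/A, transition), 3 (G/A, transition), 9 (G/A, transition), 14 (U/G, transversion), 18 (A/U, transversion), 23 (G/A, transition).
Of the 6 differences, 4 transitions and 2 transversions, so the answer is 2.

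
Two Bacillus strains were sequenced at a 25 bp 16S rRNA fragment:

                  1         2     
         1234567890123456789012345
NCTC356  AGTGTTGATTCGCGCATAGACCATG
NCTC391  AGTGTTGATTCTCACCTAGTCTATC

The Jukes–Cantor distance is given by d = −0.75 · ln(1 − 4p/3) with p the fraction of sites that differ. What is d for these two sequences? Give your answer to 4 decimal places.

The sequences differ at positions 12 (G/T), 14 (G/A), 16 (A/C), 20 (A/T), 22 (C/T), 25 (G/C).
p = 6/25 = 0.240000.
d = −0.75 · ln(1 − (4/3)·0.240000) = −0.75 · ln(0.680000) = −0.75 · (-0.385662) = 0.2892.

0.2892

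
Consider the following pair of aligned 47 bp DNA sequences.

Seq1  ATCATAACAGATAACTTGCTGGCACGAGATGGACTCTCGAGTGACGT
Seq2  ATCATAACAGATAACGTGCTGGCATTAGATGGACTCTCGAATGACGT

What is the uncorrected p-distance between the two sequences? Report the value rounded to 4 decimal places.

0.0851

The sequences differ at positions 16 (T/G), 25 (C/T), 26 (G/T), 41 (G/A).
There are 4 differences over 47 sites, so p = 4/47 = 0.0851.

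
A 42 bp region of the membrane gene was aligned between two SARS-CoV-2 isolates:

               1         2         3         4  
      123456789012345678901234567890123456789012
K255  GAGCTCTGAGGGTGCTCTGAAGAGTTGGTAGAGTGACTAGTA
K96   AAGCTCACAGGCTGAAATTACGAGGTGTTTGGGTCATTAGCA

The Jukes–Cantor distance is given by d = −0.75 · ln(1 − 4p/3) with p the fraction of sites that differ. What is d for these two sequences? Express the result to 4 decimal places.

The sequences differ at positions 1 (G/A), 7 (T/A), 8 (G/C), 12 (G/C), 15 (C/A), 16 (T/A), 17 (C/A), 19 (G/T), 21 (A/C), 25 (T/G), 28 (G/T), 30 (A/T), 32 (A/G), 35 (G/C), 37 (C/T), 41 (T/C).
p = 16/42 = 0.380952.
d = −0.75 · ln(1 − (4/3)·0.380952) = −0.75 · ln(0.492064) = −0.75 · (-0.709146) = 0.5319.

0.5319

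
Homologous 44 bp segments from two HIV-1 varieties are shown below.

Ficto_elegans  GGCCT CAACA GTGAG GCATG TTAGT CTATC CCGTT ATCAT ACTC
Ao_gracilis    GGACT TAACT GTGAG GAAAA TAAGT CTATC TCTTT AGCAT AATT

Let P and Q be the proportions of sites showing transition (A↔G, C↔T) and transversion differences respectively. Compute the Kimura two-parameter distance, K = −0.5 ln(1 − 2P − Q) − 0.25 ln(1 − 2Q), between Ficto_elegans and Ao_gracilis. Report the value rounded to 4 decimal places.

Differing sites — 3:C/A (Tv); 6:C/T (Ti); 10:A/T (Tv); 17:C/A (Tv); 19:T/A (Tv); 20:G/A (Ti); 22:T/A (Tv); 31:C/T (Ti); 33:G/T (Tv); 37:T/G (Tv); 42:C/A (Tv); 44:C/T (Ti).
Of the 12 differences, 4 transitions and 8 transversions over 44 sites: P = 4/44 = 0.090909, Q = 8/44 = 0.181818.
d = −0.5·ln(0.636364) − 0.25·ln(0.636364) = −0.5·(-0.451985) − 0.25·(-0.451985) = 0.3390.

0.3390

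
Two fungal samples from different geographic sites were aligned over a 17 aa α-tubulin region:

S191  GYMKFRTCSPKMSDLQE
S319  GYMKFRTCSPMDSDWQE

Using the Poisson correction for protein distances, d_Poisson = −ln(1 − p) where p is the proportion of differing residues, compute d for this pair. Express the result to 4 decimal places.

Mismatches occur at site 11 (K/M), site 12 (M/D), site 15 (L/W).
p = 3/17 = 0.176471.
d = −ln(1 − 0.176471) = −ln(0.823529) = 0.1942.

0.1942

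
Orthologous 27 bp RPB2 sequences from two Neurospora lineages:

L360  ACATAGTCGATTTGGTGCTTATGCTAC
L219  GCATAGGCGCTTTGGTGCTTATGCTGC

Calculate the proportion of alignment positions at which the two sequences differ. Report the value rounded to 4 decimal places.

0.1481

Mismatches occur at site 1 (A↔G), site 7 (T↔G), site 10 (A↔C), site 26 (A↔G).
There are 4 differences over 27 sites, so p = 4/27 = 0.1481.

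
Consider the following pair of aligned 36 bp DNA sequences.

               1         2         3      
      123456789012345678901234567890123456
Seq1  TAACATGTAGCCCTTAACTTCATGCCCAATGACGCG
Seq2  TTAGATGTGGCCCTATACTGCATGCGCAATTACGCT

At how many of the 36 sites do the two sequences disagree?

Mismatches occur at site 2 (A↔T), site 4 (C↔G), site 9 (A↔G), site 15 (T↔A), site 16 (A↔T), site 20 (T↔G), site 26 (C↔G), site 31 (G↔T), site 36 (G↔T).
That gives 9 mismatches out of 36 aligned sites, so the Hamming distance is 9.

9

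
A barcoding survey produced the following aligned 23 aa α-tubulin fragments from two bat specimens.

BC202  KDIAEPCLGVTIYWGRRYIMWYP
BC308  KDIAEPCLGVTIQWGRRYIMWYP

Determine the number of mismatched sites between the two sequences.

A single mismatch occurs at site 13 (Y↔Q).
That gives 1 mismatch out of 23 aligned sites, so the Hamming distance is 1.

1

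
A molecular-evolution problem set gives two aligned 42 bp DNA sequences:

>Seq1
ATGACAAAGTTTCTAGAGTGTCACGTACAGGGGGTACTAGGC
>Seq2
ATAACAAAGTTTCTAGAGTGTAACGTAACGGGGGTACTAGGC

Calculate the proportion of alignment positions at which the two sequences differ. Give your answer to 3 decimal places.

0.095

Mismatches occur at site 3 (G↔A), site 22 (C↔A), site 28 (C↔A), site 29 (A↔C).
There are 4 differences over 42 sites, so p = 4/42 = 0.095.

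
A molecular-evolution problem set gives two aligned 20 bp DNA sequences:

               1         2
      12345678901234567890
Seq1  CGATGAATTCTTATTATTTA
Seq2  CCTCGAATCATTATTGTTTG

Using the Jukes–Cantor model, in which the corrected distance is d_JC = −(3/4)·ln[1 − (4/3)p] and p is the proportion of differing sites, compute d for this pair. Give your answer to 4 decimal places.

Differing sites — 2:G/C; 3:A/T; 4:T/C; 9:T/C; 10:C/A; 16:A/G; 20:A/G.
p = 7/20 = 0.350000.
d = −0.75 · ln(1 − (4/3)·0.350000) = −0.75 · ln(0.533333) = −0.75 · (-0.628609) = 0.4715.

0.4715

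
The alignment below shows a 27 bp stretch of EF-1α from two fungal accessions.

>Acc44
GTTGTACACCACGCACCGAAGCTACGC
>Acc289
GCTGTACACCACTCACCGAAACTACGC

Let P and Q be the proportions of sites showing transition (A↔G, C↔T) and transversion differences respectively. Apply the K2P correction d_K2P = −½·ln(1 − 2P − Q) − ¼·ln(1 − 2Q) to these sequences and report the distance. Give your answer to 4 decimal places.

The sequences differ at positions 2 (T/C, transition), 13 (G/T, transversion), 21 (G/A, transition).
Of the 3 differences, 2 transitions and 1 transversion over 27 sites: P = 2/27 = 0.074074, Q = 1/27 = 0.037037.
d = −0.5·ln(0.814815) − 0.25·ln(0.925926) = −0.5·(-0.204794) − 0.25·(-0.076961) = 0.1216.

0.1216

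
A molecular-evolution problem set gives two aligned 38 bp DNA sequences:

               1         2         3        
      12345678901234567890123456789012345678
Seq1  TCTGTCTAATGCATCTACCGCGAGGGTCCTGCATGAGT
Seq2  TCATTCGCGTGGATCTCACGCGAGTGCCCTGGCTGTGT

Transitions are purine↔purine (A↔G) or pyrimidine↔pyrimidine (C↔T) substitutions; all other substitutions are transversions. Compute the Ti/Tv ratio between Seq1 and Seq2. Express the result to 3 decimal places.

0.182

Mismatches occur at site 3 (T/A, transversion), site 4 (G/T, transversion), site 7 (T/G, transversion), site 8 (A/C, transversion), site 9 (A/G, transition), site 12 (C/G, transversion), site 17 (A/C, transversion), site 18 (C/A, transversion), site 25 (G/T, transversion), site 27 (T/C, transition), site 32 (C/G, transversion), site 33 (A/C, transversion), site 36 (A/T, transversion).
Of the 13 differences, 2 transitions and 11 transversions, so Ti/Tv = 2/11 = 0.182.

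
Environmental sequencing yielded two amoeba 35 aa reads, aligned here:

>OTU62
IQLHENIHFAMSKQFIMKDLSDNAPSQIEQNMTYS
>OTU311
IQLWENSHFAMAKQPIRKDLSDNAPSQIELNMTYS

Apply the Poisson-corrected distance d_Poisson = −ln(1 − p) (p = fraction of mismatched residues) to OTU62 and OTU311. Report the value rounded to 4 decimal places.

0.1881

The sequences differ at positions 4 (H/W), 7 (I/S), 12 (S/A), 15 (F/P), 17 (M/R), 30 (Q/L).
p = 6/35 = 0.171429.
d = −ln(1 − 0.171429) = −ln(0.828571) = 0.1881.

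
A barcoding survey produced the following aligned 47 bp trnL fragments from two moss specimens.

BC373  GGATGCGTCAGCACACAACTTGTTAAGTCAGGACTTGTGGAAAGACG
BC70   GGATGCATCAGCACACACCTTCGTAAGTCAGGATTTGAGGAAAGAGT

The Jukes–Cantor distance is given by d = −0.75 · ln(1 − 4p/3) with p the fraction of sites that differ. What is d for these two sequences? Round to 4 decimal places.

The sequences differ at positions 7 (G/A), 18 (A/C), 22 (G/C), 23 (T/G), 34 (C/T), 38 (T/A), 46 (C/G), 47 (G/T).
p = 8/47 = 0.170213.
d = −0.75 · ln(1 − (4/3)·0.170213) = −0.75 · ln(0.773049) = −0.75 · (-0.257413) = 0.1931.

0.1931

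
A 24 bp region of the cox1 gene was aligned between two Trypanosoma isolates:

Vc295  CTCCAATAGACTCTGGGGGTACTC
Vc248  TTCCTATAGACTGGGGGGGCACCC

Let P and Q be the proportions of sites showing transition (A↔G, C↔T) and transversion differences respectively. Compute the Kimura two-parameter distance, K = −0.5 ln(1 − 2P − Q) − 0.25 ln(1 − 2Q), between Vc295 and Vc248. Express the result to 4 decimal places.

0.3069

The sequences differ at positions 1 (C/T, transition), 5 (A/T, transversion), 13 (C/G, transversion), 14 (T/G, transversion), 20 (T/C, transition), 23 (T/C, transition).
Of the 6 differences, 3 transitions and 3 transversions over 24 sites: P = 3/24 = 0.125000, Q = 3/24 = 0.125000.
d = −0.5·ln(0.625000) − 0.25·ln(0.750000) = −0.5·(-0.470004) − 0.25·(-0.287682) = 0.3069.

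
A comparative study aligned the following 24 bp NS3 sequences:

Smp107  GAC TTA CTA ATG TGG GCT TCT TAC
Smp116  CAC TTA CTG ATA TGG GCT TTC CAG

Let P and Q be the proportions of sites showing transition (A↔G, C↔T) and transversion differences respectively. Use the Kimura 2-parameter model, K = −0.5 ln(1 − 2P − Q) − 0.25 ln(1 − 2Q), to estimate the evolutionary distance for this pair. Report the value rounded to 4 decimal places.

Mismatches occur at site 1 (G→C, transversion), site 9 (A→G, transition), site 12 (G→A, transition), site 20 (C→T, transition), site 21 (T→C, transition), site 22 (T→C, transition), site 24 (C→G, transversion).
Of the 7 differences, 5 transitions and 2 transversions over 24 sites: P = 5/24 = 0.208333, Q = 2/24 = 0.083333.
d = −0.5·ln(0.500001) − 0.25·ln(0.833334) = −0.5·(-0.693145) − 0.25·(-0.182321) = 0.3922.

0.3922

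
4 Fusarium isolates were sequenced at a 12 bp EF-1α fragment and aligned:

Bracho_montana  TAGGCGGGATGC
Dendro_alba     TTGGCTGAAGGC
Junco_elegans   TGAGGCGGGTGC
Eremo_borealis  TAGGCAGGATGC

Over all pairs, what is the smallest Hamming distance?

1

Pairwise Hamming distances:
  Bracho_montana vs Dendro_alba: 4
  Bracho_montana vs Junco_elegans: 5
  Bracho_montana vs Eremo_borealis: 1
  Dendro_alba vs Junco_elegans: 7
  Dendro_alba vs Eremo_borealis: 4
  Junco_elegans vs Eremo_borealis: 5
The smallest is 1, between Bracho_montana and Eremo_borealis.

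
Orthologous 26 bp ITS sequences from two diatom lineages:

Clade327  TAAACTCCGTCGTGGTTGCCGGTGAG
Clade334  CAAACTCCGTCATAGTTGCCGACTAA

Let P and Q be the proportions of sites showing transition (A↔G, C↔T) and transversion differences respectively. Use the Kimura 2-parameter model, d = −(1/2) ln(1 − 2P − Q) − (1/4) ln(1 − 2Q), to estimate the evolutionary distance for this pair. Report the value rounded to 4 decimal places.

0.3666

The sequences differ at positions 1 (T/C, transition), 12 (G/A, transition), 14 (G/A, transition), 22 (G/A, transition), 23 (T/C, transition), 24 (G/T, transversion), 26 (G/A, transition).
Of the 7 differences, 6 transitions and 1 transversion over 26 sites: P = 6/26 = 0.230769, Q = 1/26 = 0.038462.
d = −0.5·ln(0.500000) − 0.25·ln(0.923076) = −0.5·(-0.693147) − 0.25·(-0.080044) = 0.3666.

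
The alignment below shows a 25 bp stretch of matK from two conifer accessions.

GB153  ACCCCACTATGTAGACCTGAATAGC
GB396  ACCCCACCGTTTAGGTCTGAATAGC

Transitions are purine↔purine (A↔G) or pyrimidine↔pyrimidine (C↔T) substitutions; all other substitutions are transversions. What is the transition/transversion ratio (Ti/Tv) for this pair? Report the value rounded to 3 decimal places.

4.000

The sequences differ at positions 8 (T/C, transition), 9 (A/G, transition), 11 (G/T, transversion), 15 (A/G, transition), 16 (C/T, transition).
Of the 5 differences, 4 transitions and 1 transversion, so Ti/Tv = 4/1 = 4.000.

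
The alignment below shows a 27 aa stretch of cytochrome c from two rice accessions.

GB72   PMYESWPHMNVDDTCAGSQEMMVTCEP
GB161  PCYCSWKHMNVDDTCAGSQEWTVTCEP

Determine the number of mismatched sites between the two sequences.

5

The sequences differ at positions 2 (M/C), 4 (E/C), 7 (P/K), 21 (M/W), 22 (M/T).
That gives 5 mismatches out of 27 aligned sites, so the Hamming distance is 5.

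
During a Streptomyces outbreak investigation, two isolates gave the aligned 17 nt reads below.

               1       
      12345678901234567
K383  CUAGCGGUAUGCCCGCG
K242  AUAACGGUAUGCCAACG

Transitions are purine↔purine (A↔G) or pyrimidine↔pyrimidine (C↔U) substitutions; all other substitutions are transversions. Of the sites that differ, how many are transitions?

2

Mismatches occur at site 1 (C/A, transversion), site 4 (G/A, transition), site 14 (C/A, transversion), site 15 (G/A, transition).
Of the 4 differences, 2 transitions and 2 transversions, so the answer is 2.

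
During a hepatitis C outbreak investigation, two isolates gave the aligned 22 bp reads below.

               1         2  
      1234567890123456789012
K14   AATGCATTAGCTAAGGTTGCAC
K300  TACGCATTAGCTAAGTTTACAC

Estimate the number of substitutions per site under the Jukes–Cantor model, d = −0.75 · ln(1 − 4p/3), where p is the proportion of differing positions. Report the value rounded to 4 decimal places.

Differing sites — 1:A/T; 3:T/C; 16:G/T; 19:G/A.
p = 4/22 = 0.181818.
d = −0.75 · ln(1 − (4/3)·0.181818) = −0.75 · ln(0.757576) = −0.75 · (-0.277631) = 0.2082.

0.2082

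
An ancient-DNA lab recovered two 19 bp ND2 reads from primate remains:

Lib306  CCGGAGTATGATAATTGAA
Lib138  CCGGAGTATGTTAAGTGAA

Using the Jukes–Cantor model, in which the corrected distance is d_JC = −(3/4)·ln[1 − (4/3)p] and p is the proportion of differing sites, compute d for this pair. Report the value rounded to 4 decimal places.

0.1134

Mismatches occur at site 11 (A↔T), site 15 (T↔G).
p = 2/19 = 0.105263.
d = −0.75 · ln(1 − (4/3)·0.105263) = −0.75 · ln(0.859649) = −0.75 · (-0.151231) = 0.1134.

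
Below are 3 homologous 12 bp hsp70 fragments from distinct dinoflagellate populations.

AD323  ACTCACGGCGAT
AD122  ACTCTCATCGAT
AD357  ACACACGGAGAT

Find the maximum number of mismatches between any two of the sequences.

5

Pairwise Hamming distances:
  AD323 vs AD122: 3
  AD323 vs AD357: 2
  AD122 vs AD357: 5
The largest is 5, between AD122 and AD357.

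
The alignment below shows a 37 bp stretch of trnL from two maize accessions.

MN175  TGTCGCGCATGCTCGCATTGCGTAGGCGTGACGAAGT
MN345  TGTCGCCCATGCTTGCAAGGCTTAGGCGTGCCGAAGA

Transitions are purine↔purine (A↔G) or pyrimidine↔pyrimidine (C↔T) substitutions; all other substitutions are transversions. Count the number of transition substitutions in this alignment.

1

Differing sites — 7:G/C (Tv); 14:C/T (Ti); 18:T/A (Tv); 19:T/G (Tv); 22:G/T (Tv); 31:A/C (Tv); 37:T/A (Tv).
Of the 7 differences, 1 transition and 6 transversions, so the answer is 1.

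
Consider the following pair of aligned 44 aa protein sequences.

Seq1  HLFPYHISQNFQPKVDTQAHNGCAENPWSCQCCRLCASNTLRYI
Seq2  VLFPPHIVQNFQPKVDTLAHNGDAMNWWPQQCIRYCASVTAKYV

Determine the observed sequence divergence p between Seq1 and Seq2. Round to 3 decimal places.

Mismatches occur at site 1 (H/V), site 5 (Y/P), site 8 (S/V), site 18 (Q/L), site 23 (C/D), site 25 (E/M), site 27 (P/W), site 29 (S/P), site 30 (C/Q), site 33 (C/I), site 35 (L/Y), site 39 (N/V), site 41 (L/A), site 42 (R/K), site 44 (I/V).
There are 15 differences over 44 sites, so p = 15/44 = 0.341.

0.341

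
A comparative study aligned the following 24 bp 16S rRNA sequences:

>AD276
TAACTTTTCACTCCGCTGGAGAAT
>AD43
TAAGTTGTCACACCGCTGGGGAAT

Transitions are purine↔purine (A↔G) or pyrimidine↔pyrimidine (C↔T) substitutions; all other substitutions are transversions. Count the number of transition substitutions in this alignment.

1

Differing sites — 4:C/G (Tv); 7:T/G (Tv); 12:T/A (Tv); 20:A/G (Ti).
Of the 4 differences, 1 transition and 3 transversions, so the answer is 1.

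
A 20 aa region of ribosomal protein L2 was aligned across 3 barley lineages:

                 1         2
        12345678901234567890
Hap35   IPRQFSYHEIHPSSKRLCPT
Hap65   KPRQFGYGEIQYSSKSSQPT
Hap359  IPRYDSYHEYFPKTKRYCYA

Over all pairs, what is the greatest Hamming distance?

15

Pairwise Hamming distances:
  Hap35 vs Hap65: 8
  Hap35 vs Hap359: 9
  Hap65 vs Hap359: 15
The largest is 15, between Hap65 and Hap359.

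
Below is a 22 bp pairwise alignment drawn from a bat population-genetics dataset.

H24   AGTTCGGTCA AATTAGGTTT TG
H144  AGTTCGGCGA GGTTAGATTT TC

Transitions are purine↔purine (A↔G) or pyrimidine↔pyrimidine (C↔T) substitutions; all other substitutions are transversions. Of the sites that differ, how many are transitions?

Mismatches occur at site 8 (T/C, transition), site 9 (C/G, transversion), site 11 (A/G, transition), site 12 (A/G, transition), site 17 (G/A, transition), site 22 (G/C, transversion).
Of the 6 differences, 4 transitions and 2 transversions, so the answer is 4.

4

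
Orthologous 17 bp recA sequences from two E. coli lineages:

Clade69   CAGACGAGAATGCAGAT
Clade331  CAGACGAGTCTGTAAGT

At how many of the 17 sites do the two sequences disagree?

5

The sequences differ at positions 9 (A/T), 10 (A/C), 13 (C/T), 15 (G/A), 16 (A/G).
That gives 5 mismatches out of 17 aligned sites, so the Hamming distance is 5.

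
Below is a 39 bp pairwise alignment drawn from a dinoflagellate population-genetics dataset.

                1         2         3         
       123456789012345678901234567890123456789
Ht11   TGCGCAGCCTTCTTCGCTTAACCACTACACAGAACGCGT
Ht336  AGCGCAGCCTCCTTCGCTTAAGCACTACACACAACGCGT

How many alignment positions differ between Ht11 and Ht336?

The sequences differ at positions 1 (T/A), 11 (T/C), 22 (C/G), 32 (G/C).
That gives 4 mismatches out of 39 aligned sites, so the Hamming distance is 4.

4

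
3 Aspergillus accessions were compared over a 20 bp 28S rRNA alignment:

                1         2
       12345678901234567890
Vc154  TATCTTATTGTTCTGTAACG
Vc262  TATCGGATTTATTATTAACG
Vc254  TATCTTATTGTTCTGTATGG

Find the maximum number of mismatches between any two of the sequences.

Pairwise Hamming distances:
  Vc154 vs Vc262: 7
  Vc154 vs Vc254: 2
  Vc262 vs Vc254: 9
The largest is 9, between Vc262 and Vc254.

9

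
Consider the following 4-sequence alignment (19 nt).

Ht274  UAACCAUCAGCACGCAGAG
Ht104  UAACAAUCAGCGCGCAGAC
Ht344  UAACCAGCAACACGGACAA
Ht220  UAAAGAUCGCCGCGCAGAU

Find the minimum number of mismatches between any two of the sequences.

3

Pairwise Hamming distances:
  Ht274 vs Ht104: 3
  Ht274 vs Ht344: 5
  Ht274 vs Ht220: 6
  Ht104 vs Ht344: 7
  Ht104 vs Ht220: 5
  Ht344 vs Ht220: 9
The smallest is 3, between Ht274 and Ht104.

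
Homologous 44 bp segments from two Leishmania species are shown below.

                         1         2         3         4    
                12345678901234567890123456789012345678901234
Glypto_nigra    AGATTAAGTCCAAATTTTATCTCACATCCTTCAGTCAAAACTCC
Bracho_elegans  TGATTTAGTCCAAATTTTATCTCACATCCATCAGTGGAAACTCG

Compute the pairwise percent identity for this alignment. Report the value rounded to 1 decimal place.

86.4%

Differing sites — 1:A/T; 6:A/T; 30:T/A; 36:C/G; 37:A/G; 44:C/G.
38 of the 44 sites match, so the percent identity is 38/44 × 100 = 86.4%.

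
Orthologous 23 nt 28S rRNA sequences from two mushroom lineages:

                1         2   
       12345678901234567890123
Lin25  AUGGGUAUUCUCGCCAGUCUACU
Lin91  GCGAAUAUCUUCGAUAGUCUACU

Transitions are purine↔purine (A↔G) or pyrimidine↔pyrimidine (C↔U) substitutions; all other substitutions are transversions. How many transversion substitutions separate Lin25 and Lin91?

Mismatches occur at site 1 (A/G, transition), site 2 (U/C, transition), site 4 (G/A, transition), site 5 (G/A, transition), site 9 (U/C, transition), site 10 (C/U, transition), site 14 (C/A, transversion), site 15 (C/U, transition).
Of the 8 differences, 7 transitions and 1 transversion, so the answer is 1.

1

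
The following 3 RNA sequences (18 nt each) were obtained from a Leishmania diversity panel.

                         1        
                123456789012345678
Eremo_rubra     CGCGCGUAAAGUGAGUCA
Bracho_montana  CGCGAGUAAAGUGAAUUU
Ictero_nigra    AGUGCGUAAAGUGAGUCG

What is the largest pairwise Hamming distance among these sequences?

6

Pairwise Hamming distances:
  Eremo_rubra vs Bracho_montana: 4
  Eremo_rubra vs Ictero_nigra: 3
  Bracho_montana vs Ictero_nigra: 6
The largest is 6, between Bracho_montana and Ictero_nigra.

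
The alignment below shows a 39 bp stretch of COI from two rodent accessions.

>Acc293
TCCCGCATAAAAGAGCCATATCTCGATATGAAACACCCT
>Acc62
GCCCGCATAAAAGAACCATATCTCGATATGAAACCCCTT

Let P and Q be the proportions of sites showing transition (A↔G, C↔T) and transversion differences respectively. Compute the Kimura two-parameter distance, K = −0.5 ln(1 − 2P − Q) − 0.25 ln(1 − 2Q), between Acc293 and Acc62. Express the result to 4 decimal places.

Differing sites — 1:T/G (Tv); 15:G/A (Ti); 35:A/C (Tv); 38:C/T (Ti).
Of the 4 differences, 2 transitions and 2 transversions over 39 sites: P = 2/39 = 0.051282, Q = 2/39 = 0.051282.
d = −0.5·ln(0.846154) − 0.25·ln(0.897436) = −0.5·(-0.167054) − 0.25·(-0.108213) = 0.1106.

0.1106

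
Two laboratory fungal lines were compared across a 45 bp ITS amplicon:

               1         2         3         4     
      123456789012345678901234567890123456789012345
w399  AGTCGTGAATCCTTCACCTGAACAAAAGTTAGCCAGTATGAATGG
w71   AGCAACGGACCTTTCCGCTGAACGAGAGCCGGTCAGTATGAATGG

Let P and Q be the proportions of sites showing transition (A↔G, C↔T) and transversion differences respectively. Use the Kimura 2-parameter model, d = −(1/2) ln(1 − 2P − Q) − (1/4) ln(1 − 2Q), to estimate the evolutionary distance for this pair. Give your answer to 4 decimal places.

0.4939

Differing sites — 3:T/C (Ti); 4:C/A (Tv); 5:G/A (Ti); 6:T/C (Ti); 8:A/G (Ti); 10:T/C (Ti); 12:C/T (Ti); 16:A/C (Tv); 17:C/G (Tv); 24:A/G (Ti); 26:A/G (Ti); 29:T/C (Ti); 30:T/C (Ti); 31:A/G (Ti); 33:C/T (Ti).
Of the 15 differences, 12 transitions and 3 transversions over 45 sites: P = 12/45 = 0.266667, Q = 3/45 = 0.066667.
d = −0.5·ln(0.399999) − 0.25·ln(0.866666) = −0.5·(-0.916293) − 0.25·(-0.143102) = 0.4939.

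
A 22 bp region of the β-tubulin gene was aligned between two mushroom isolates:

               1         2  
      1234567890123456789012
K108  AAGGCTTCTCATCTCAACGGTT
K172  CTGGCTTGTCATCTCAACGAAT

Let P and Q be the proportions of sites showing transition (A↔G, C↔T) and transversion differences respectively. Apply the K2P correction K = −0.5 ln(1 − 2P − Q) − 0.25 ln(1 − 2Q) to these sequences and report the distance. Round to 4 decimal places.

0.2722

The sequences differ at positions 1 (A/C, transversion), 2 (A/T, transversion), 8 (C/G, transversion), 20 (G/A, transition), 21 (T/A, transversion).
Of the 5 differences, 1 transition and 4 transversions over 22 sites: P = 1/22 = 0.045455, Q = 4/22 = 0.181818.
d = −0.5·ln(0.727272) − 0.25·ln(0.636364) = −0.5·(-0.318455) − 0.25·(-0.451985) = 0.2722.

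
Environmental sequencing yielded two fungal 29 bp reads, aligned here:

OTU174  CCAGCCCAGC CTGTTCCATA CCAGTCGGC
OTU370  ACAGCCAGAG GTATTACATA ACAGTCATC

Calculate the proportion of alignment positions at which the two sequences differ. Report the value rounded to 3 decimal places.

0.379

Mismatches occur at site 1 (C→A), site 7 (C→A), site 8 (A→G), site 9 (G→A), site 10 (C→G), site 11 (C→G), site 13 (G→A), site 16 (C→A), site 21 (C→A), site 27 (G→A), site 28 (G→T).
There are 11 differences over 29 sites, so p = 11/29 = 0.379.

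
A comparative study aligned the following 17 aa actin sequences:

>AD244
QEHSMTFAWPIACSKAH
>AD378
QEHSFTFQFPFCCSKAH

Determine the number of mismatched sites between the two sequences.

5

Mismatches occur at site 5 (M/F), site 8 (A/Q), site 9 (W/F), site 11 (I/F), site 12 (A/C).
That gives 5 mismatches out of 17 aligned sites, so the Hamming distance is 5.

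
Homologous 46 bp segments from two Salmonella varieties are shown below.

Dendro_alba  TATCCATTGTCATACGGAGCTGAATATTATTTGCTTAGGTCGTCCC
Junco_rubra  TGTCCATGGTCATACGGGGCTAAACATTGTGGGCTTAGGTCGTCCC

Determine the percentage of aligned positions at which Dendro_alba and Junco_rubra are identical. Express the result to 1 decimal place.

The sequences differ at positions 2 (A/G), 8 (T/G), 18 (A/G), 22 (G/A), 25 (T/C), 29 (A/G), 31 (T/G), 32 (T/G).
38 of the 46 sites match, so the percent identity is 38/46 × 100 = 82.6%.

82.6%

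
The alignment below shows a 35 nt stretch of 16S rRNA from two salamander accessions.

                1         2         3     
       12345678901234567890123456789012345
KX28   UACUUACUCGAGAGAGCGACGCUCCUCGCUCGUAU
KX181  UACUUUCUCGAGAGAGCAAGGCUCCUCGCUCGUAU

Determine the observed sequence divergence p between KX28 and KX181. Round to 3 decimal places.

0.086

Differing sites — 6:A/U; 18:G/A; 20:C/G.
There are 3 differences over 35 sites, so p = 3/35 = 0.086.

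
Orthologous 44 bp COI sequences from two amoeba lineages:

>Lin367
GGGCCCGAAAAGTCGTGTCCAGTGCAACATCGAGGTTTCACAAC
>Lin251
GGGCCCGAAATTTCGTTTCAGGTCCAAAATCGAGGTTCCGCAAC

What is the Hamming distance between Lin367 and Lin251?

9

Mismatches occur at site 11 (A→T), site 12 (G→T), site 17 (G→T), site 20 (C→A), site 21 (A→G), site 24 (G→C), site 28 (C→A), site 38 (T→C), site 40 (A→G).
That gives 9 mismatches out of 44 aligned sites, so the Hamming distance is 9.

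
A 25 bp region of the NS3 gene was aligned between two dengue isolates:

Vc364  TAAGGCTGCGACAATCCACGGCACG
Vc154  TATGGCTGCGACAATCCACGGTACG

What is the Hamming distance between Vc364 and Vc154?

2

Differing sites — 3:A/T; 22:C/T.
That gives 2 mismatches out of 25 aligned sites, so the Hamming distance is 2.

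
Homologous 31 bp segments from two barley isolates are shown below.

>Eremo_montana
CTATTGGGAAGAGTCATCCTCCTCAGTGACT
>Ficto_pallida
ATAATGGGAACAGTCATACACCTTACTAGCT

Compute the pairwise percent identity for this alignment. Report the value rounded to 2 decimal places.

The sequences differ at positions 1 (C/A), 4 (T/A), 11 (G/C), 18 (C/A), 20 (T/A), 24 (C/T), 26 (G/C), 28 (G/A), 29 (A/G).
22 of the 31 sites match, so the percent identity is 22/31 × 100 = 70.97%.

70.97%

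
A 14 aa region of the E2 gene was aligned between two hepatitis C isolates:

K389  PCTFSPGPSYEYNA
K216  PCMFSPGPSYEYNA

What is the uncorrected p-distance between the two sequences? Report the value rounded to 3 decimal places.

0.071

Differing sites — 3:T/M.
There are 1 differences over 14 sites, so p = 1/14 = 0.071.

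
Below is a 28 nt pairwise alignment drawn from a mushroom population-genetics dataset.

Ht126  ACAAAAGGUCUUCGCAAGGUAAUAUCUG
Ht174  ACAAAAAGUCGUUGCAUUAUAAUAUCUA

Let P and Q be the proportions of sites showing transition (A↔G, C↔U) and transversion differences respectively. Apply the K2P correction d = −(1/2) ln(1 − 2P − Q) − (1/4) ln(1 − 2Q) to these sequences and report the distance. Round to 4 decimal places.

0.3098

The sequences differ at positions 7 (G/A, transition), 11 (U/G, transversion), 13 (C/U, transition), 17 (A/U, transversion), 18 (G/U, transversion), 19 (G/A, transition), 28 (G/A, transition).
Of the 7 differences, 4 transitions and 3 transversions over 28 sites: P = 4/28 = 0.142857, Q = 3/28 = 0.107143.
d = −0.5·ln(0.607143) − 0.25·ln(0.785714) = −0.5·(-0.498991) − 0.25·(-0.241162) = 0.3098.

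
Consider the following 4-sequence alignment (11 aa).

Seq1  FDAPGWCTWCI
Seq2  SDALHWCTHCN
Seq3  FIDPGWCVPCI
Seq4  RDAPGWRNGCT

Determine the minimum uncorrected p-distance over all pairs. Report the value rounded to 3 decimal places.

Pairwise Hamming distances:
  Seq1 vs Seq2: 5
  Seq1 vs Seq3: 4
  Seq1 vs Seq4: 5
  Seq2 vs Seq3: 8
  Seq2 vs Seq4: 7
  Seq3 vs Seq4: 7
The smallest is 4 mismatches, between Seq1 and Seq3; p = 4/11 = 0.364.

0.364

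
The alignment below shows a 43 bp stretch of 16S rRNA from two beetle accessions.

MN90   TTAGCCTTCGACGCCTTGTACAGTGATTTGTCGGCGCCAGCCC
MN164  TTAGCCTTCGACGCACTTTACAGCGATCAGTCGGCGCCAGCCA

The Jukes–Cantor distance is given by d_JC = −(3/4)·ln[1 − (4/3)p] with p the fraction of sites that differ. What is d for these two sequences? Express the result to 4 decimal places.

Mismatches occur at site 15 (C/A), site 16 (T/C), site 18 (G/T), site 24 (T/C), site 28 (T/C), site 29 (T/A), site 43 (C/A).
p = 7/43 = 0.162791.
d = −0.75 · ln(1 − (4/3)·0.162791) = −0.75 · ln(0.782945) = −0.75 · (-0.244693) = 0.1835.

0.1835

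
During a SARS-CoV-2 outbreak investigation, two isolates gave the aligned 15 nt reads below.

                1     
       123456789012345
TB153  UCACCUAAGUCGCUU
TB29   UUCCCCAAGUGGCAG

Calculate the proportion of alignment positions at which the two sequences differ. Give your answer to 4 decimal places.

0.4000

The sequences differ at positions 2 (C/U), 3 (A/C), 6 (U/C), 11 (C/G), 14 (U/A), 15 (U/G).
There are 6 differences over 15 sites, so p = 6/15 = 0.4000.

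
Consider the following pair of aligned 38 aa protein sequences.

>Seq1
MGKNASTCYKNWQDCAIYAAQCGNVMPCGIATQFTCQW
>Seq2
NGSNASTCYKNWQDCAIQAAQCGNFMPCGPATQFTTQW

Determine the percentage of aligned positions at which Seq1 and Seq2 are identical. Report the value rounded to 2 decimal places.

The sequences differ at positions 1 (M/N), 3 (K/S), 18 (Y/Q), 25 (V/F), 30 (I/P), 36 (C/T).
32 of the 38 sites match, so the percent identity is 32/38 × 100 = 84.21%.

84.21%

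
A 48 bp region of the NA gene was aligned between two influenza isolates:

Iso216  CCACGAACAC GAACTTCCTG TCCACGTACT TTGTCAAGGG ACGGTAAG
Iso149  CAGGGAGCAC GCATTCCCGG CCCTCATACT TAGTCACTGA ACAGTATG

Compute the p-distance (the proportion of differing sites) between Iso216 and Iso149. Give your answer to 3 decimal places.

0.354

Mismatches occur at site 2 (C→A), site 3 (A→G), site 4 (C→G), site 7 (A→G), site 12 (A→C), site 14 (C→T), site 16 (T→C), site 19 (T→G), site 21 (T→C), site 24 (A→T), site 26 (G→A), site 32 (T→A), site 37 (A→C), site 38 (G→T), site 40 (G→A), site 43 (G→A), site 47 (A→T).
There are 17 differences over 48 sites, so p = 17/48 = 0.354.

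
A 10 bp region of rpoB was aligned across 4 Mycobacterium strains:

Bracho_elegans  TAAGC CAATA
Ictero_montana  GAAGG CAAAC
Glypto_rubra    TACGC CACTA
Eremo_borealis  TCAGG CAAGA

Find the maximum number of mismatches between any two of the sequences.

Pairwise Hamming distances:
  Bracho_elegans vs Ictero_montana: 4
  Bracho_elegans vs Glypto_rubra: 2
  Bracho_elegans vs Eremo_borealis: 3
  Ictero_montana vs Glypto_rubra: 6
  Ictero_montana vs Eremo_borealis: 4
  Glypto_rubra vs Eremo_borealis: 5
The largest is 6, between Ictero_montana and Glypto_rubra.

6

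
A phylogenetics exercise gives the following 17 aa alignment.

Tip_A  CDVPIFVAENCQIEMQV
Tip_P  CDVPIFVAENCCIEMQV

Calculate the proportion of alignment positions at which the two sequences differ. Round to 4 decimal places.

0.0588

A single mismatch occurs at site 12 (Q↔C).
There are 1 differences over 17 sites, so p = 1/17 = 0.0588.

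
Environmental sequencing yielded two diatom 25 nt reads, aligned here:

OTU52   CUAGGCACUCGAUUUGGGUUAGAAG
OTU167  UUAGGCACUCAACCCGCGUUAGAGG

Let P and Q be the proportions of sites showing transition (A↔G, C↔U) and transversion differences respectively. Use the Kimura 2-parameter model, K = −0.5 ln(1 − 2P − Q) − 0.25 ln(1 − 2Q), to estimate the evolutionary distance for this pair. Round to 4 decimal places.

0.3878

The sequences differ at positions 1 (C/U, transition), 11 (G/A, transition), 13 (U/C, transition), 14 (U/C, transition), 15 (U/C, transition), 17 (G/C, transversion), 24 (A/G, transition).
Of the 7 differences, 6 transitions and 1 transversion over 25 sites: P = 6/25 = 0.240000, Q = 1/25 = 0.040000.
d = −0.5·ln(0.480000) − 0.25·ln(0.920000) = −0.5·(-0.733969) − 0.25·(-0.083382) = 0.3878.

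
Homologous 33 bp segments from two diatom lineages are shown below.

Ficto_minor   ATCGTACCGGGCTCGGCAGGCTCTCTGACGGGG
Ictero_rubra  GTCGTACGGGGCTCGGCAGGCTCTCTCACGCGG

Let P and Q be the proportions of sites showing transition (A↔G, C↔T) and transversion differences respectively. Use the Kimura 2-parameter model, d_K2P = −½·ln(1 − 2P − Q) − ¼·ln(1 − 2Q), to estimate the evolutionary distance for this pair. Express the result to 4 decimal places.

Mismatches occur at site 1 (A→G, transition), site 8 (C→G, transversion), site 27 (G→C, transversion), site 31 (G→C, transversion).
Of the 4 differences, 1 transition and 3 transversions over 33 sites: P = 1/33 = 0.030303, Q = 3/33 = 0.090909.
d = −0.5·ln(0.848485) − 0.25·ln(0.818182) = −0.5·(-0.164303) − 0.25·(-0.200670) = 0.1323.

0.1323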